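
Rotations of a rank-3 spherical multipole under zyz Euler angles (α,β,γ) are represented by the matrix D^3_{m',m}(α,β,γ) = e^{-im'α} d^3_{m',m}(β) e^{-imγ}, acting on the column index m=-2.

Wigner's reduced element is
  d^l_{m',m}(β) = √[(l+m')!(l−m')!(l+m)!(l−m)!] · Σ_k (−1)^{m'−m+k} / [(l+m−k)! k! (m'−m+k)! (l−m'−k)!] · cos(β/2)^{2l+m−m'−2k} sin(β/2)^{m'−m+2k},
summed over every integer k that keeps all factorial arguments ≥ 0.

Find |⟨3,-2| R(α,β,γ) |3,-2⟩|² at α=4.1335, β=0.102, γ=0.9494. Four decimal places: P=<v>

P=0.9590

First d^3_{-2,-2}(β=0.102), then the phase factors e^{-i(-2)α} and e^{-i(-2)γ}:
With c≡cos(β/2)=0.998700 and s≡sin(β/2)=0.050978, N=[1·120·1·120]^{1/2}=120.000000
Admissible k: 0..1 (factorial args all ≥0)
  k=0: (−1)^0·120.0000/(120)·0.9987^6·0.0510^0 = +0.992224
  k=1: (−1)^1·120.0000/(24)·0.9987^4·0.0510^2 = -0.012926
d^3_{-2,-2}(0.102) = +0.992224 -0.012926 = +0.979298
|D^3_{-2,-2}|² = |d^3_{-2,-2}(β)|² = (+0.979298)² = 0.959024 (the z-rotation phases have unit modulus)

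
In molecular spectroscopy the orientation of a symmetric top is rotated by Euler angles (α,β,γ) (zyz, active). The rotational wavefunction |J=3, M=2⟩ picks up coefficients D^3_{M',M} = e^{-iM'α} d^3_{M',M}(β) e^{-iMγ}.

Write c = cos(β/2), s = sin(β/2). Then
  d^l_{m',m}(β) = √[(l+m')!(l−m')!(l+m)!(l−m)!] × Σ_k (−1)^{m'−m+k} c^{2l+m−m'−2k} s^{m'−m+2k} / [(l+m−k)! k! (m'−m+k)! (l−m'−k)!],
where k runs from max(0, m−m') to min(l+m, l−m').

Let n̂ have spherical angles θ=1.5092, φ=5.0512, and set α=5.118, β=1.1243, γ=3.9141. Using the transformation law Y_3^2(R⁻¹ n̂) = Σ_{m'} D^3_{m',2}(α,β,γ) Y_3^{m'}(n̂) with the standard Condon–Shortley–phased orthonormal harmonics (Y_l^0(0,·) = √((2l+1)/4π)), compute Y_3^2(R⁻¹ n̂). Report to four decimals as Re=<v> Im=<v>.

Need the full column D^3_{m',2} for m'=−3..3 at α=5.118, β=1.1243, γ=3.9141.
cos(β/2)=0.846111, sin(β/2)=0.533007
d^3_{-3,2}: single k=5 term ⇒ +0.089159;  D = +0.028738+0.084401i
d^3_{-2,2}: k∈[4..5] ⇒ +0.288905 -0.022930 = +0.265975;  D = -0.197524+0.178121i
d^3_{-1,2}: k∈[3..4] ⇒ +0.580109 -0.115104 = +0.465005;  D = -0.422404-0.194436i
d^3_{0,2}: k∈[2..3] ⇒ +0.797509 -0.316480 = +0.481029;  D = +0.012400-0.480869i
d^3_{1,2}: k∈[1..2] ⇒ +0.730919 -0.580109 = +0.150810;  D = +0.140062-0.055915i
d^3_{2,2}: k∈[0..1] ⇒ +0.366914 -0.728022 = -0.361108;  D = -0.255353-0.255331i
d^3_{3,2}: single k=0 term ⇒ -0.566168;  D = +0.209869-0.525834i
Y_3^{m'}(θ=1.5092,φ=5.0512) and Σ D·Y over m':
  (+0.0287+0.0844i)·(-0.3527-0.2184i)  (-0.1975+0.1781i)·(-0.0488+0.0393i)  (-0.4224-0.1944i)·(-0.1052-0.2985i)  (+0.0124-0.4809i)·(-0.0685+0.0000i)  (+0.1401-0.0559i)·(+0.1052-0.2985i)  (-0.2554-0.2553i)·(-0.0488-0.0393i)  (+0.2099-0.5258i)·(+0.3527-0.2184i)
Y_3^2(R⁻¹ n̂) = -0.043840-0.129541i

Re=-0.0438 Im=-0.1295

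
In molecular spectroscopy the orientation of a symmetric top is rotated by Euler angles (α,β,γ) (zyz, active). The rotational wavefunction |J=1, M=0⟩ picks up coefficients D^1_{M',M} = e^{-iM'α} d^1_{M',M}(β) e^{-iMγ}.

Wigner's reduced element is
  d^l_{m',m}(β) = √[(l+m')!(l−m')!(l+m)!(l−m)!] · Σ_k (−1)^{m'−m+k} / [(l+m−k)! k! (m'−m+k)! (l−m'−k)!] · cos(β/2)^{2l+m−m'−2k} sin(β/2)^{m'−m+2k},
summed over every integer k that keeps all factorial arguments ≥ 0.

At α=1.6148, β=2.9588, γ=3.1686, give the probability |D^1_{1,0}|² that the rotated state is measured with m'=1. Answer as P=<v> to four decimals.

P=0.0165

D^1_{1,0}(1.6148,2.9588,3.1686) = e^{-i·1·1.6148}·d^1_{1,0}(2.9588)·e^{-i·0·3.1686}. Compute d first:
Half-angle: c=0.091269, s=0.995826. N=√(2·1·1·1)=1.414214
The bounds max(0,m−m')=0 and min(l+m,l−m')=0 give 1 term
  k=0: (−1)^1·1.4142/(1)·0.0913^1·0.9958^1 = -0.128535
d^1_{1,0}(2.9588) = -0.128535
|D^1_{1,0}|² = |d^1_{1,0}(β)|² = (-0.128535)² = 0.016521 (the z-rotation phases have unit modulus)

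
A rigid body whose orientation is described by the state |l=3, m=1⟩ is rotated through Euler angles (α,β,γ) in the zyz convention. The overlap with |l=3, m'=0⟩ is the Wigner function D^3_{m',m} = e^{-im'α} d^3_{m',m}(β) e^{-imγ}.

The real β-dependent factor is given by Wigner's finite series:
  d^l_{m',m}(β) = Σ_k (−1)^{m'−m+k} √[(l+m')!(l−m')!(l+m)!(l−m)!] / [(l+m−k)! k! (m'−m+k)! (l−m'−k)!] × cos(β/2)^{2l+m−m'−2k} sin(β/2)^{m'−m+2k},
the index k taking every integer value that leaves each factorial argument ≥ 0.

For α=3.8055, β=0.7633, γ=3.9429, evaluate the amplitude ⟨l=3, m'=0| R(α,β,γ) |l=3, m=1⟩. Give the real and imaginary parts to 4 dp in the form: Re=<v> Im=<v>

First d^3_{0,1}(β=0.7633), then the phase factors e^{-i(0)α} and e^{-i(1)γ}:
With c≡cos(β/2)=0.928051 and s≡sin(β/2)=0.372452, N=[6·6·24·2]^{1/2}=41.569219
k: max(0,(1)−(0))=1 … min(3+(1),3−(0))=3
  k=1: (−1)^0·41.5692/(12)·0.9281^5·0.3725^1 = +0.888221
  k=2: (−1)^1·41.5692/(4)·0.9281^3·0.3725^3 = -0.429180
  k=3: (−1)^2·41.5692/(12)·0.9281^1·0.3725^5 = +0.023042
d^3_{0,1}(0.7633) = +0.888221 -0.429180 +0.023042 = +0.482083
Phases: e^{-i·(0)·3.8055}=+1.000000+0.000000i, e^{-i·(1)·3.9429}=-0.695768+0.718266i ⇒ D=-0.335418+0.346264i

Re=-0.3354 Im=0.3463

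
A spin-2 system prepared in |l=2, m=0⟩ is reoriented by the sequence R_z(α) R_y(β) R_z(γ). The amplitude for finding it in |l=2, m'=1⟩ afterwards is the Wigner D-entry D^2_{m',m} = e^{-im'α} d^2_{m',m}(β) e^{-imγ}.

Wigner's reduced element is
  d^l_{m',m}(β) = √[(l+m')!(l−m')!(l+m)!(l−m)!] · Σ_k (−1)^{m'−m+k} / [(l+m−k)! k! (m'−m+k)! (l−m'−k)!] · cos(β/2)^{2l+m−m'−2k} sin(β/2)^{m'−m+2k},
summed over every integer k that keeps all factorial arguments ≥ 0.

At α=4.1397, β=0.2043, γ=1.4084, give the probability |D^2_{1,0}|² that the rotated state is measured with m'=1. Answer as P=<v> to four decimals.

P=0.0592

First d^2_{1,0}(β=0.2043), then the phase factors e^{-i(1)α} and e^{-i(0)γ}:
With c≡cos(β/2)=0.994787 and s≡sin(β/2)=0.101972, N=[6·1·2·2]^{1/2}=4.898979
Admissible k: 0..1 (factorial args all ≥0)
  k=0: (−1)^1·4.8990/(2)·0.9948^3·0.1020^1 = -0.245895
  k=1: (−1)^2·4.8990/(2)·0.9948^1·0.1020^3 = +0.002584
d^2_{1,0}(0.2043) = -0.245895 +0.002584 = -0.243311
|D^2_{1,0}|² = |d^2_{1,0}(β)|² = (-0.243311)² = 0.059200 (the z-rotation phases have unit modulus)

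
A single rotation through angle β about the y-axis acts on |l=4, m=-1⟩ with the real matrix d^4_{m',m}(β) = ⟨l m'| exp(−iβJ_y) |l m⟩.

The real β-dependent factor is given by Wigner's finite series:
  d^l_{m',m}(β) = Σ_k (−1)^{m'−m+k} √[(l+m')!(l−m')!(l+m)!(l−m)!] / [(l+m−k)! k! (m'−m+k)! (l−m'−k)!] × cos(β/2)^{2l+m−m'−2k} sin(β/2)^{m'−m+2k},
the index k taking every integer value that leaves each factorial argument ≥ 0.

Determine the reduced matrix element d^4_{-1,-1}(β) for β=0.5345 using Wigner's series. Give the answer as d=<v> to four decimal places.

d^4_{-1,-1}(β=0.5345) via Wigner's sum:
Half-angle: c=0.964501, s=0.264080. N=√(6·120·6·120)=720.000000
k∈{0,1,2,3} keeps every argument non-negative
  k=0: (−1)^0·720.0000/(720)·0.9645^8·0.2641^0 = +0.748894
  k=1: (−1)^1·720.0000/(48)·0.9645^6·0.2641^2 = -0.842128
  k=2: (−1)^2·720.0000/(24)·0.9645^4·0.2641^4 = +0.126262
  k=3: (−1)^3·720.0000/(72)·0.9645^2·0.2641^6 = -0.003155
d^4_{-1,-1}(0.5345) = +0.748894 -0.842128 +0.126262 -0.003155 = +0.029874

d=0.0299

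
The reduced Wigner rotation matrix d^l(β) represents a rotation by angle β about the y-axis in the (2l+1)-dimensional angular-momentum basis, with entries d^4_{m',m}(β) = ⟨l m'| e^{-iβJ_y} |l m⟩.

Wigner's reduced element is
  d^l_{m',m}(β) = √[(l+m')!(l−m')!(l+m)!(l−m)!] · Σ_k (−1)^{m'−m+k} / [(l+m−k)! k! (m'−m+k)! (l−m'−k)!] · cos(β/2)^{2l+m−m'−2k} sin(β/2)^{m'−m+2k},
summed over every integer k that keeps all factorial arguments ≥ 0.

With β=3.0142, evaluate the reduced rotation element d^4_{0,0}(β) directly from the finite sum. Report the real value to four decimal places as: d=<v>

d=0.9204

d^4_{0,0}(β=3.0142) via Wigner's sum:
Half-angle: c=0.063653, s=0.997972. N=√(24·24·24·24)=576.000000
k∈{0,1,2,3,4} keeps every argument non-negative
  k=0: (−1)^0·576.0000/(576)·0.0637^8·0.9980^0 = +0.000000
  k=1: (−1)^1·576.0000/(36)·0.0637^6·0.9980^2 = -0.000001
  k=2: (−1)^2·576.0000/(16)·0.0637^4·0.9980^4 = +0.000586
  k=3: (−1)^3·576.0000/(36)·0.0637^2·0.9980^6 = -0.064043
  k=4: (−1)^4·576.0000/(576)·0.0637^0·0.9980^8 = +0.983891
d^4_{0,0}(3.0142) = +0.000000 -0.000001 +0.000586 -0.064043 +0.983891 = +0.920433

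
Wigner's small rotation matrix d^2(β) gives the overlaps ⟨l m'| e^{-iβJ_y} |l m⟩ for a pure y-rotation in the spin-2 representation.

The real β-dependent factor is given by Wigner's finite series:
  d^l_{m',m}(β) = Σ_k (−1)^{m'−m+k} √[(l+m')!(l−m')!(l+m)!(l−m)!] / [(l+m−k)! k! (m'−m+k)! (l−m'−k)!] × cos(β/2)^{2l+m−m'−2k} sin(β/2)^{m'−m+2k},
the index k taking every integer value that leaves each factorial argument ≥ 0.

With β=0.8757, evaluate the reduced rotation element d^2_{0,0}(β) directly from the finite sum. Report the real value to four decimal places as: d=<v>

d^2_{0,0}(β=0.8757) via Wigner's sum:
Half-angle: c=0.905665, s=0.423993. N=√(2·2·2·2)=4.000000
Admissible k: 0..2 (factorial args all ≥0)
  k=0: (−1)^0·4.0000/(4)·0.9057^4·0.4240^0 = +0.672777
  k=1: (−1)^1·4.0000/(1)·0.9057^2·0.4240^2 = -0.589812
  k=2: (−1)^2·4.0000/(4)·0.9057^0·0.4240^4 = +0.032317
d^2_{0,0}(0.8757) = +0.672777 -0.589812 +0.032317 = +0.115282

d=0.1153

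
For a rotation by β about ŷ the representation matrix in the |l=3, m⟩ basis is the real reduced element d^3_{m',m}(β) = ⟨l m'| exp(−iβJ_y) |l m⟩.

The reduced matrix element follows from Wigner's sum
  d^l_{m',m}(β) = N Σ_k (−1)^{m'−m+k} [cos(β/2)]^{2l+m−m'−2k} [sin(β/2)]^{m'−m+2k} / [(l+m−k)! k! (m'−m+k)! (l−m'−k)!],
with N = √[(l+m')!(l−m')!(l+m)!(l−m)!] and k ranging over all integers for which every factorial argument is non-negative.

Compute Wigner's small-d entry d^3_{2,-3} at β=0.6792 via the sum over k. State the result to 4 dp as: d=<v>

d^3_{2,-3}(β=0.6792) via Wigner's sum:
Half-angle: c=0.942888, s=0.333110. N=√(120·1·1·720)=293.938769
k: max(0,(-3)−(2))=0 … min(3+(-3),3−(2))=0
  k=0: (−1)^5·293.9388/(120)·0.9429^1·0.3331^5 = -0.009473
d^3_{2,-3}(0.6792) = -0.009473

d=-0.0095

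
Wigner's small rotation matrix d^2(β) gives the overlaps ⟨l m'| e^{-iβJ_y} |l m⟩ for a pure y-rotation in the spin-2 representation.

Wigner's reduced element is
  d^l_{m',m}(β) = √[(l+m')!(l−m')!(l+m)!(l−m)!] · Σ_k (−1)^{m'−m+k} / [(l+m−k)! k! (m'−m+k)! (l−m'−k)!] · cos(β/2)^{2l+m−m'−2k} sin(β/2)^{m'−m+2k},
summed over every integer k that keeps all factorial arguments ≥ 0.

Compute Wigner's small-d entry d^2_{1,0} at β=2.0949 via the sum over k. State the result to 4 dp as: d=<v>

d^2_{1,0}(β=2.0949) via Wigner's sum:
Half-angle: c=0.499781, s=0.866152. N=√(6·1·2·2)=4.898979
k: max(0,(0)−(1))=0 … min(2+(0),2−(1))=1
  k=0: (−1)^1·4.8990/(2)·0.4998^3·0.8662^1 = -0.264856
  k=1: (−1)^2·4.8990/(2)·0.4998^1·0.8662^3 = +0.795495
d^2_{1,0}(2.0949) = -0.264856 +0.795495 = +0.530639

d=0.5306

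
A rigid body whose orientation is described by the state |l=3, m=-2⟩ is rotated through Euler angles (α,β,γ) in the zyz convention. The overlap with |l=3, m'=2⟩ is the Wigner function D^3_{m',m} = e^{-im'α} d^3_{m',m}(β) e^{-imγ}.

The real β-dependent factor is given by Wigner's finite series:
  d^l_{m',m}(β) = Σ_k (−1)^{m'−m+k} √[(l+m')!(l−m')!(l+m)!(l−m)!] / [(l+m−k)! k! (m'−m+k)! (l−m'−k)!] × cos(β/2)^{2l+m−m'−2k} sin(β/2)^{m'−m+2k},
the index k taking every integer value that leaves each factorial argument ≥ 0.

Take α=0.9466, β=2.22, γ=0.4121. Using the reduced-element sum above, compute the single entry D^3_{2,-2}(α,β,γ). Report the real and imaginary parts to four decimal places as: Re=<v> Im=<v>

Re=0.0577 Im=-0.1052

D^3_{2,-2}(0.9466,2.22,0.4121) = e^{-i·2·0.9466}·d^3_{2,-2}(2.22)·e^{-i·-2·0.4121}. Compute d first:
With c≡cos(β/2)=0.444662 and s≡sin(β/2)=0.895699, N=[120·1·1·120]^{1/2}=120.000000
k∈{0,1} keeps every argument non-negative
  k=0: (−1)^4·120.0000/(24)·0.4447^2·0.8957^4 = +0.636322
  k=1: (−1)^5·120.0000/(120)·0.4447^0·0.8957^6 = -0.516383
d^3_{2,-2}(2.22) = +0.636322 -0.516383 = +0.119939
Phases: e^{-i·(2)·0.9466}=-0.316847-0.948477i, e^{-i·(-2)·0.4121}=+0.679144+0.734005i ⇒ D=+0.057691-0.105153i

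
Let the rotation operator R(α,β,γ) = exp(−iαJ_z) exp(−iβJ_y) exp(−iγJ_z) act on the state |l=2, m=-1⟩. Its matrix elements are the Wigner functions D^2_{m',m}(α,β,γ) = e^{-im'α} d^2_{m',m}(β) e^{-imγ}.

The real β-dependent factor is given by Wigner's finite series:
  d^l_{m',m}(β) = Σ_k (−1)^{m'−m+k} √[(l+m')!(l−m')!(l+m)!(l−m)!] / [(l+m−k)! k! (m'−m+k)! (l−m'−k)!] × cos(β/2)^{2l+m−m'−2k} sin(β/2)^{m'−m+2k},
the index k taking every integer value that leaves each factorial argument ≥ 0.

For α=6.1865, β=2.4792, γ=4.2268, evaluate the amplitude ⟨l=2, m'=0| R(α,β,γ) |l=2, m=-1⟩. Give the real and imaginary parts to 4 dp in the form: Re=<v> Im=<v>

Re=-0.2772 Im=-0.5253

First d^2_{0,-1}(β=2.4792), then the phase factors e^{-i(0)α} and e^{-i(-1)γ}:
c=cos(2.4792/2)=0.325175, s=sin(2.4792/2)=0.945654; N=√[2·2·1·6]=4.898979
k∈{0,1} keeps every argument non-negative
  k=0: (−1)^1·4.8990/(2)·0.3252^3·0.9457^1 = -0.079645
  k=1: (−1)^2·4.8990/(2)·0.3252^1·0.9457^3 = +0.673580
d^2_{0,-1}(2.4792) = -0.079645 +0.673580 = +0.593935
D = (+1.000000+0.000000i)·(+0.593935)·(-0.466729-0.884400i) = -0.277207-0.525276i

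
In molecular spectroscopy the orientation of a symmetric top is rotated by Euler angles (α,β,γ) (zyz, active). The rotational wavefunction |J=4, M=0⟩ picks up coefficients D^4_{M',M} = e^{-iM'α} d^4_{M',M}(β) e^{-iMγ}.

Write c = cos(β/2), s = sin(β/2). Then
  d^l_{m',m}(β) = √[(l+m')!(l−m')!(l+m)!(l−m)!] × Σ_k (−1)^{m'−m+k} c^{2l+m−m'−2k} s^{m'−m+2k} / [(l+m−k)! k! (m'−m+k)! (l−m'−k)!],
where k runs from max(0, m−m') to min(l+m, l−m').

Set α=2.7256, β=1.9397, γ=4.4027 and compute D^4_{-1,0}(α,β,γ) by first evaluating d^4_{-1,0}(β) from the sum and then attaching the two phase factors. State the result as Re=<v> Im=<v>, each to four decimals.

Split into d^4_{-1,0}(β=1.9397) × two z-phases.
Half-angle: c=0.565423, s=0.824801. N=√(6·120·24·24)=643.987578
Admissible k: 1..4 (factorial args all ≥0)
  k=1: (−1)^0·643.9876/(144)·0.5654^7·0.8248^1 = +0.068152
  k=2: (−1)^1·643.9876/(24)·0.5654^5·0.8248^3 = -0.870126
  k=3: (−1)^2·643.9876/(24)·0.5654^3·0.8248^5 = +1.851539
  k=4: (−1)^3·643.9876/(144)·0.5654^1·0.8248^7 = -0.656648
d^4_{-1,0}(1.9397) = +0.068152 -0.870126 +1.851539 -0.656648 = +0.392918
Attach z-rotation phases: D = e^{-i(-1)(2.7256)}·(+0.392918)·e^{-i(0)(4.4027)} = -0.359408+0.158777i

Re=-0.3594 Im=0.1588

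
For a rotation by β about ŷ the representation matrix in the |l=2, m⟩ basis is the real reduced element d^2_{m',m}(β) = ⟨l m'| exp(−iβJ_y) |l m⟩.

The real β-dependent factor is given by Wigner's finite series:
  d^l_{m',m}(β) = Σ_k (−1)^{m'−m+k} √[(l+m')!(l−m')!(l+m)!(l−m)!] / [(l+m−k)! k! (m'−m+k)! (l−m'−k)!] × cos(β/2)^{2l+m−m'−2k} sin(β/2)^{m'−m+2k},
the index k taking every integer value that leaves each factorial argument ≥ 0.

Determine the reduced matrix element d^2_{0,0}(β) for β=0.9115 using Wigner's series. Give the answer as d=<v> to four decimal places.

d=0.0628

d^2_{0,0}(β=0.9115) via Wigner's sum:
c=cos(0.9115/2)=0.897931, s=sin(0.9115/2)=0.440136; N=√[2·2·2·2]=4.000000
Admissible k: 0..2 (factorial args all ≥0)
  k=0: (−1)^0·4.0000/(4)·0.8979^4·0.4401^0 = +0.650088
  k=1: (−1)^1·4.0000/(1)·0.8979^2·0.4401^2 = -0.624769
  k=2: (−1)^2·4.0000/(4)·0.8979^0·0.4401^4 = +0.037527
d^2_{0,0}(0.9115) = +0.650088 -0.624769 +0.037527 = +0.062846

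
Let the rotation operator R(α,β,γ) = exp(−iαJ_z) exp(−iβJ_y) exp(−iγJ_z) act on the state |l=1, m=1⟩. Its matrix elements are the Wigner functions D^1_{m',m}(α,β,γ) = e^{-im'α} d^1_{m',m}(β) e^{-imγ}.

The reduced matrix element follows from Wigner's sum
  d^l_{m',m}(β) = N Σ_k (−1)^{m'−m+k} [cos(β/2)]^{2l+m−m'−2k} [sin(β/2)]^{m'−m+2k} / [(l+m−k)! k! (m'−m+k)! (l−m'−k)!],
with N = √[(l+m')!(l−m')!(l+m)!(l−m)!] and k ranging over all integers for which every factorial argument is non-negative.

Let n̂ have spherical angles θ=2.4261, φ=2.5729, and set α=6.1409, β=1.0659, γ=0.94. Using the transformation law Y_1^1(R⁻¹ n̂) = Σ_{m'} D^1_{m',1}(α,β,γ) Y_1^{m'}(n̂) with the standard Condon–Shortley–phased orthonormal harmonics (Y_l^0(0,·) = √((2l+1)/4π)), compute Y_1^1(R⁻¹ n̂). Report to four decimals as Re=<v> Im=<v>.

Need the full column D^1_{m',1} for m'=−1..1 at α=6.1409, β=1.0659, γ=0.94.
cos(β/2)=0.861312, sin(β/2)=0.508076
d^1_{-1,1}: single k=2 term ⇒ +0.258142;  D = +0.121149-0.227947i
d^1_{0,1}: single k=1 term ⇒ +0.618877;  D = +0.365006-0.499779i
d^1_{1,1}: single k=0 term ⇒ +0.741858;  D = +0.518073-0.530994i
Y_1^{m'}(θ=2.4261,φ=2.5729) and Σ D·Y over m':
  (+0.1211-0.2279i)·(-0.1910-0.1221i)  (+0.3650-0.4998i)·(-0.3688+0.0000i)  (+0.5181-0.5310i)·(+0.1910-0.1221i)
Y_1^1(R⁻¹ n̂) = -0.151439+0.048419i

Re=-0.1514 Im=0.0484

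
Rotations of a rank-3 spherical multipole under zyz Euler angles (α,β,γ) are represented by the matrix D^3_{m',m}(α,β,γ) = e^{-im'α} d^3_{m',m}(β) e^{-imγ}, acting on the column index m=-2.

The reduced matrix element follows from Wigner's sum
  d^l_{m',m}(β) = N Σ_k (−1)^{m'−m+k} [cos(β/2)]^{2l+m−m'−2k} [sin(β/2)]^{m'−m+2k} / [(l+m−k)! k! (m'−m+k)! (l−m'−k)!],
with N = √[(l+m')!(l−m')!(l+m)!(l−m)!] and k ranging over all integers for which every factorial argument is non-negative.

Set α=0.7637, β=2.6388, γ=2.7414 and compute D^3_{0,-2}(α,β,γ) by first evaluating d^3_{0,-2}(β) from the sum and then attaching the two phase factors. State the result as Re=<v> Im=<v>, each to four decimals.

First d^3_{0,-2}(β=2.6388), then the phase factors e^{-i(0)α} and e^{-i(-2)γ}:
With c≡cos(β/2)=0.248757 and s≡sin(β/2)=0.968566, N=[6·6·1·120]^{1/2}=65.726707
Admissible k: 0..1 (factorial args all ≥0)
  k=0: (−1)^2·65.7267/(12)·0.2488^4·0.9686^2 = +0.019675
  k=1: (−1)^3·65.7267/(12)·0.2488^2·0.9686^4 = -0.298282
d^3_{0,-2}(2.6388) = +0.019675 -0.298282 = -0.278607
Phases: e^{-i·(0)·0.7637}=+1.000000+0.000000i, e^{-i·(-2)·2.7414}=+0.696430-0.717624i ⇒ D=-0.194030+0.199935i

Re=-0.1940 Im=0.1999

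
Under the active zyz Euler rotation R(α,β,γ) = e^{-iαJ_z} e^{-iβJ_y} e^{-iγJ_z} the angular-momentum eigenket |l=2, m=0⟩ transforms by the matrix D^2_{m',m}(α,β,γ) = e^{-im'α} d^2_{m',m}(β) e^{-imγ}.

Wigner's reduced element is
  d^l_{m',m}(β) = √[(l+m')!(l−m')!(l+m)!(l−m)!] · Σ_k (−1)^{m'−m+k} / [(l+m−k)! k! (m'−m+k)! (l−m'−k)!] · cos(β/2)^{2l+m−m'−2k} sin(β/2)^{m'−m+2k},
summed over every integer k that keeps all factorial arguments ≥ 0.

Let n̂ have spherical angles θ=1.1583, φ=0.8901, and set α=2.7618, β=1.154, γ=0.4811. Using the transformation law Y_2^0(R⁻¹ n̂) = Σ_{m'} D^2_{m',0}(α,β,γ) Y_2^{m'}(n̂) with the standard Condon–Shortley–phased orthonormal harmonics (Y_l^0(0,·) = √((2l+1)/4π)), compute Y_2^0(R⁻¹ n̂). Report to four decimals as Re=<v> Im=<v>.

Need the full column D^2_{m',0} for m'=−2..2 at α=2.7618, β=1.154, γ=0.4811.
cos(β/2)=0.838103, sin(β/2)=0.545512
d^2_{-2,0}: single k=2 term ⇒ +0.512011;  D = +0.371270-0.352581i
d^2_{-1,0}: k∈[1..2] ⇒ +0.786633 -0.333262 = +0.453371;  D = -0.421064+0.168077i
d^2_{0,0}: k∈[0..2] ⇒ +0.493389 -0.836110 +0.088556 = -0.254165;  D = -0.254165+0.000000i
d^2_{1,0}: k∈[0..1] ⇒ -0.786633 +0.333262 = -0.453371;  D = +0.421064+0.168077i
d^2_{2,0}: single k=0 term ⇒ +0.512011;  D = +0.371270+0.352581i
Y_2^{m'}(θ=1.1583,φ=0.8901) and Σ D·Y over m':
  (+0.3713-0.3526i)·(-0.0674-0.3171i)  (-0.4211+0.1681i)·(+0.1786-0.2205i)  (-0.2542+0.0000i)·(-0.1633+0.0000i)  (+0.4211+0.1681i)·(-0.1786-0.2205i)  (+0.3713+0.3526i)·(-0.0674+0.3171i)
Y_2^0(R⁻¹ n̂) = -0.308397+0.000000i

Re=-0.3084 Im=0.0000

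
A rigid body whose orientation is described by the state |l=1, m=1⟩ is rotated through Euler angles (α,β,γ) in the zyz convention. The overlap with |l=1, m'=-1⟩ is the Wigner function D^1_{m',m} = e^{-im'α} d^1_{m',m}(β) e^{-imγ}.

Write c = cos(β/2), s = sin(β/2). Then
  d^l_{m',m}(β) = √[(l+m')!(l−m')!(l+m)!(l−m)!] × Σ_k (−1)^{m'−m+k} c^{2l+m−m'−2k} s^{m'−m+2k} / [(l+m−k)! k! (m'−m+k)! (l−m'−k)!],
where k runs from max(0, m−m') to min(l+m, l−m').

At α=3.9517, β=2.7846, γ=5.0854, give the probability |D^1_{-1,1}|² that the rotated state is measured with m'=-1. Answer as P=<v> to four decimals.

Split into d^1_{-1,1}(β=2.7846) × two z-phases.
c=cos(2.7846/2)=0.177550, s=sin(2.7846/2)=0.984112; N=√[1·2·2·1]=2.000000
The bounds max(0,m−m')=2 and min(l+m,l−m')=2 give 1 term
  k=2: (−1)^0·2.0000/(2)·0.1775^0·0.9841^2 = +0.968476
d^1_{-1,1}(2.7846) = +0.968476
|D^1_{-1,1}|² = |d^1_{-1,1}(β)|² = (+0.968476)² = 0.937946 (the z-rotation phases have unit modulus)

P=0.9379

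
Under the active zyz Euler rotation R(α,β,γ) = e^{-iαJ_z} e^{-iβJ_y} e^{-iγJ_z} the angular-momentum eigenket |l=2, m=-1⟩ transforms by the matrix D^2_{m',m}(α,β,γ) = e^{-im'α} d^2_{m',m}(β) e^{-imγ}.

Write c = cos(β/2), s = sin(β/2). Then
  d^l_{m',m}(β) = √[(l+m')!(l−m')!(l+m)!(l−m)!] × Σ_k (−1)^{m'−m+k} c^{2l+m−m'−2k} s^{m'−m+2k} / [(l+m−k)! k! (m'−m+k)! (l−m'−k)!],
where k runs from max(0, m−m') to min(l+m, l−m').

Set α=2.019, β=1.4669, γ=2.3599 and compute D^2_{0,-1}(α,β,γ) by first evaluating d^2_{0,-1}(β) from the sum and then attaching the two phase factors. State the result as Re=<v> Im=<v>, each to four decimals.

D^2_{0,-1}(2.019,1.4669,2.3599) = e^{-i·0·2.019}·d^2_{0,-1}(1.4669)·e^{-i·-1·2.3599}. Compute d first:
Half-angle: c=0.742869, s=0.669437. N=√(2·2·1·6)=4.898979
k: max(0,(-1)−(0))=0 … min(2+(-1),2−(0))=1
  k=0: (−1)^1·4.8990/(2)·0.7429^3·0.6694^1 = -0.672237
  k=1: (−1)^2·4.8990/(2)·0.7429^1·0.6694^3 = +0.545904
d^2_{0,-1}(1.4669) = -0.672237 +0.545904 = -0.126333
Attach z-rotation phases: D = e^{-i(0)(2.019)}·(-0.126333)·e^{-i(-1)(2.3599)} = +0.089661-0.088999i

Re=0.0897 Im=-0.0890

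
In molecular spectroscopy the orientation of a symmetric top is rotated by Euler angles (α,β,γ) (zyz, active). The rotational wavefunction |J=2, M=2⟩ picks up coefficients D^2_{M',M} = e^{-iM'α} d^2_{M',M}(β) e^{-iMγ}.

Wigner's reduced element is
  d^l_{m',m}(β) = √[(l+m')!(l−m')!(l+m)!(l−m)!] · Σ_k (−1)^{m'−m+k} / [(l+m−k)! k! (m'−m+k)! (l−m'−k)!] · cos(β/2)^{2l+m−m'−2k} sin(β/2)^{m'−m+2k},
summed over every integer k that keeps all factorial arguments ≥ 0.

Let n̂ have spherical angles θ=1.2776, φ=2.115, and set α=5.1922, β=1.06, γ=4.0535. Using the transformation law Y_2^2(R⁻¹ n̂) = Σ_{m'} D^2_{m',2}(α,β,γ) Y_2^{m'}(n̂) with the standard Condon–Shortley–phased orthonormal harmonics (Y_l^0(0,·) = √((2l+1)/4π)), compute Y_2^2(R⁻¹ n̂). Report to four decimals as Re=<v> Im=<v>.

Need the full column D^2_{m',2} for m'=−2..2 at α=5.1922, β=1.06, γ=4.0535.
cos(β/2)=0.862807, sin(β/2)=0.505533
d^2_{-2,2}: single k=4 term ⇒ +0.065313;  D = -0.042405+0.049675i
d^2_{-1,2}: single k=3 term ⇒ +0.222943;  D = -0.217234-0.050129i
d^2_{0,2}: single k=2 term ⇒ +0.466018;  D = -0.116657-0.451181i
d^2_{1,2}: single k=1 term ⇒ +0.649413;  D = +0.482699-0.434441i
d^2_{2,2}: single k=0 term ⇒ +0.554185;  D = +0.519019+0.194268i
Y_2^{m'}(θ=1.2776,φ=2.115) and Σ D·Y over m':
  (-0.0424+0.0497i)·(-0.1642+0.3136i)  (-0.2172-0.0501i)·(-0.1107-0.1829i)  (-0.1167-0.4512i)·(-0.2364+0.0000i)  (+0.4827-0.4344i)·(+0.1107-0.1829i)  (+0.5190+0.1943i)·(-0.1642-0.3136i)
Y_2^2(R⁻¹ n̂) = -0.016507-0.200566i

Re=-0.0165 Im=-0.2006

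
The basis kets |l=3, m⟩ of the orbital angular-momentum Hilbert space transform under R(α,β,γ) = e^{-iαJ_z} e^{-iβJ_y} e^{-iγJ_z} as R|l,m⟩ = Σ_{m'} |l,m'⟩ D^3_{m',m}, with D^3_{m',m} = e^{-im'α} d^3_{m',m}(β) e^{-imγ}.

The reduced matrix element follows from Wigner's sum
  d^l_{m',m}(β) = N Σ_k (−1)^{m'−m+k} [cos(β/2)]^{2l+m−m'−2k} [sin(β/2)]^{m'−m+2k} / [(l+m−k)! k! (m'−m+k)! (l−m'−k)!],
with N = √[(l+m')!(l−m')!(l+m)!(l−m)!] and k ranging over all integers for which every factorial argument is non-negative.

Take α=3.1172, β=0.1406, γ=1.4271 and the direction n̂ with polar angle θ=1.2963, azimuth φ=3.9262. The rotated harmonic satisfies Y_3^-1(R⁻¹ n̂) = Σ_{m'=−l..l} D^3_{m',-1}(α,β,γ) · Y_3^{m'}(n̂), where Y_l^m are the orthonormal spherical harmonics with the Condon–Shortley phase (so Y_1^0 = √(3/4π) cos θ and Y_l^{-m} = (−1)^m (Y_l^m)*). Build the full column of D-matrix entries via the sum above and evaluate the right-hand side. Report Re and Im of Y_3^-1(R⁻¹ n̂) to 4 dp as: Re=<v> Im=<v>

Need the full column D^3_{m',-1} for m'=−3..3 at α=3.1172, β=0.1406, γ=1.4271.
cos(β/2)=0.997530, sin(β/2)=0.070242
d^3_{-3,-1}: single k=2 term ⇒ +0.018921;  D = -0.004071-0.018478i
d^3_{-2,-1}: k∈[1..2] ⇒ +0.219395 -0.002176 = +0.217220;  D = +0.041553+0.213208i
d^3_{-1,-1}: k∈[0..2] ⇒ +0.985271 -0.039083 +0.000145 = +0.946333;  D = -0.158320-0.932996i
d^3_{0,-1}: k∈[0..2] ⇒ -0.240336 +0.003575 -0.000006 = -0.236766;  D = -0.033905-0.234326i
d^3_{1,-1}: k∈[0..2] ⇒ +0.029312 -0.000194 +0.000000 = +0.029119;  D = -0.003466-0.028912i
d^3_{2,-1}: k∈[0..1] ⇒ -0.002176 +0.000005 = -0.002170;  D = -0.000206-0.002161i
d^3_{3,-1}: single k=0 term ⇒ +0.000094;  D = -0.000007-0.000094i
Y_3^{m'}(θ=1.2963,φ=3.9262) and Σ D·Y over m':
  (-0.0041-0.0185i)·(+0.2625+0.2637i)  (+0.0416+0.2132i)·(+0.0004-0.2567i)  (-0.1583-0.9330i)·(+0.1393-0.1390i)  (-0.0339-0.2343i)·(-0.2663+0.0000i)  (-0.0035-0.0289i)·(-0.1393-0.1390i)  (-0.0002-0.0022i)·(+0.0004+0.2567i)  (-0.0000-0.0001i)·(-0.2625+0.2637i)
Y_3^-1(R⁻¹ n̂) = -0.087162-0.057546i

Re=-0.0872 Im=-0.0575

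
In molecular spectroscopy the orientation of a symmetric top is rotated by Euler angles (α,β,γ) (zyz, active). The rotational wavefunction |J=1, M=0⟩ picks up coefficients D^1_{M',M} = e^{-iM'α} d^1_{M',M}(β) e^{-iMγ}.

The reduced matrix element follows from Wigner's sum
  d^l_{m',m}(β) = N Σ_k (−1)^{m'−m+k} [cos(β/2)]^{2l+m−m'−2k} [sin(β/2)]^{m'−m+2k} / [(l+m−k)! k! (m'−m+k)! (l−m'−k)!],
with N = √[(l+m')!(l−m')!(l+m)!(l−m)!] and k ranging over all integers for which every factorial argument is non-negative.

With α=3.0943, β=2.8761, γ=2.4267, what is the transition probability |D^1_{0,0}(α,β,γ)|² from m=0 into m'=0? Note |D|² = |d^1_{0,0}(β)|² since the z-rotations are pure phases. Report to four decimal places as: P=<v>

P=0.9312

First d^1_{0,0}(β=2.8761), then the phase factors e^{-i(0)α} and e^{-i(0)γ}:
With c≡cos(β/2)=0.132357 and s≡sin(β/2)=0.991202, N=[1·1·1·1]^{1/2}=1.000000
The bounds max(0,m−m')=0 and min(l+m,l−m')=1 give 2 terms
  k=0: (−1)^0·1.0000/(1)·0.1324^2·0.9912^0 = +0.017518
  k=1: (−1)^1·1.0000/(1)·0.1324^0·0.9912^2 = -0.982482
d^1_{0,0}(2.8761) = +0.017518 -0.982482 = -0.964963
|D^1_{0,0}|² = |d^1_{0,0}(β)|² = (-0.964963)² = 0.931154 (the z-rotation phases have unit modulus)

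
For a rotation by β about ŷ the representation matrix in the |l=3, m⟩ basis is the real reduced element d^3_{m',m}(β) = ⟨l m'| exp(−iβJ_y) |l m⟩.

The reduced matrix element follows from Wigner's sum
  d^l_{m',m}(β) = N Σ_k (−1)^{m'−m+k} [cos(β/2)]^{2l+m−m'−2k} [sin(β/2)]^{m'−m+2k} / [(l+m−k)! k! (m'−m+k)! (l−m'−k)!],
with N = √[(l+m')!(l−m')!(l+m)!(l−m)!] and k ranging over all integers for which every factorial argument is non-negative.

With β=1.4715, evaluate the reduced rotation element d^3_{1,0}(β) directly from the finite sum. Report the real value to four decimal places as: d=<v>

d^3_{1,0}(β=1.4715) via Wigner's sum:
c=cos(1.4715/2)=0.741328, s=sin(1.4715/2)=0.671143; N=√[24·2·6·6]=41.569219
k∈{0,1,2} keeps every argument non-negative
  k=0: (−1)^1·41.5692/(12)·0.7413^5·0.6711^1 = -0.520543
  k=1: (−1)^2·41.5692/(4)·0.7413^3·0.6711^3 = +1.279936
  k=2: (−1)^3·41.5692/(12)·0.7413^1·0.6711^5 = -0.349685
d^3_{1,0}(1.4715) = -0.520543 +1.279936 -0.349685 = +0.409708

d=0.4097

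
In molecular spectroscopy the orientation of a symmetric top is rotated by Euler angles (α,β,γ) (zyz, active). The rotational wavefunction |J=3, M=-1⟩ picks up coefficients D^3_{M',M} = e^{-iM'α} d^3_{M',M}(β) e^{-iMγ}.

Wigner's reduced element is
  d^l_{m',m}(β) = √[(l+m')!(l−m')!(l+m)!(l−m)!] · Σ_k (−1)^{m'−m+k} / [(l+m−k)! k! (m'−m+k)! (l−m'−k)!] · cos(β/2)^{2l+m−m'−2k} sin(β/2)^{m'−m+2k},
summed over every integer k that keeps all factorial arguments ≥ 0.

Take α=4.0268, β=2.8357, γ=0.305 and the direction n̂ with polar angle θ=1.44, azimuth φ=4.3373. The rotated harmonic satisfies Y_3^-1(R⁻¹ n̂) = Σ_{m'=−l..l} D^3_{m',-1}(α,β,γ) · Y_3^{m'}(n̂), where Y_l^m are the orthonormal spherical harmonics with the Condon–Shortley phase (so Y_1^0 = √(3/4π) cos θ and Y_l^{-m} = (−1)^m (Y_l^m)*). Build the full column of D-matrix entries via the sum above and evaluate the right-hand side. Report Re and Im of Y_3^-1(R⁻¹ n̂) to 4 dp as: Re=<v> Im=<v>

Need the full column D^3_{m',-1} for m'=−3..3 at α=4.0268, β=2.8357, γ=0.305.
cos(β/2)=0.152351, sin(β/2)=0.988326
d^3_{-3,-1}: single k=2 term ⇒ +0.002038;  D = +0.002005-0.000367i
d^3_{-2,-1}: k∈[1..2] ⇒ +0.000257 -0.021591 = -0.021334;  D = +0.010314-0.018675i
d^3_{-1,-1}: k∈[0..2] ⇒ +0.000013 -0.004210 +0.132875 = +0.128677;  D = -0.047799-0.119470i
d^3_{0,-1}: k∈[0..2] ⇒ -0.000281 +0.035477 -0.497665 = -0.462469;  D = -0.441125-0.138876i
d^3_{1,-1}: k∈[0..2] ⇒ +0.003157 -0.177166 +0.931971 = +0.757963;  D = -0.633921+0.415513i
d^3_{2,-1}: k∈[0..1] ⇒ -0.021591 +0.454304 = +0.432714;  D = +0.045516-0.430313i
d^3_{3,-1}: single k=0 term ⇒ +0.085770;  D = +0.060310+0.060986i
Y_3^{m'}(θ=1.44,φ=4.3373) and Σ D·Y over m':
  (+0.0020-0.0004i)·(+0.3669-0.1752i)  (+0.0103-0.0187i)·(-0.0959-0.0893i)  (-0.0478-0.1195i)·(+0.1074-0.2728i)  (-0.4411-0.1389i)·(-0.1419+0.0000i)  (-0.6339+0.4155i)·(-0.1074-0.2728i)  (+0.0455-0.4303i)·(-0.0959+0.0893i)  (+0.0603+0.0610i)·(-0.3669-0.1752i)
Y_3^-1(R⁻¹ n̂) = +0.226939+0.160957i

Re=0.2269 Im=0.1610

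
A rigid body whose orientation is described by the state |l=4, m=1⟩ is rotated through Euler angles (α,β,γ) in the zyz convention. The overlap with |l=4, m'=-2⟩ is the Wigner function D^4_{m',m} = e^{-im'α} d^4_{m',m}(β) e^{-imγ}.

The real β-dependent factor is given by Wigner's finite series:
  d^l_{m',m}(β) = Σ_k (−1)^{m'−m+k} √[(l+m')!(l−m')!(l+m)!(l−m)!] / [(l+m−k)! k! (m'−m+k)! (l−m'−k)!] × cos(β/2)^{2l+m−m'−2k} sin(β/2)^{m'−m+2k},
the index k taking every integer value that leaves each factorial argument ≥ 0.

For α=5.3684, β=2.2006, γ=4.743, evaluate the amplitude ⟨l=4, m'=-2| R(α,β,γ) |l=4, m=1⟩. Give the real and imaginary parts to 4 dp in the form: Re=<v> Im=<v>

Split into d^4_{-2,1}(β=2.2006) × two z-phases.
With c≡cos(β/2)=0.453329 and s≡sin(β/2)=0.891343, N=[2·720·120·6]^{1/2}=1018.233765
Admissible k: 3..5 (factorial args all ≥0)
  k=3: (−1)^0·1018.2338/(72)·0.4533^5·0.8913^3 = +0.191742
  k=4: (−1)^1·1018.2338/(48)·0.4533^3·0.8913^5 = -1.111914
  k=5: (−1)^2·1018.2338/(240)·0.4533^1·0.8913^7 = +0.859736
d^4_{-2,1}(2.2006) = +0.191742 -1.111914 +0.859736 = -0.060437
Attach z-rotation phases: D = e^{-i(-2)(5.3684)}·(-0.060437)·e^{-i(1)(4.743)} = -0.057924+0.017247i

Re=-0.0579 Im=0.0172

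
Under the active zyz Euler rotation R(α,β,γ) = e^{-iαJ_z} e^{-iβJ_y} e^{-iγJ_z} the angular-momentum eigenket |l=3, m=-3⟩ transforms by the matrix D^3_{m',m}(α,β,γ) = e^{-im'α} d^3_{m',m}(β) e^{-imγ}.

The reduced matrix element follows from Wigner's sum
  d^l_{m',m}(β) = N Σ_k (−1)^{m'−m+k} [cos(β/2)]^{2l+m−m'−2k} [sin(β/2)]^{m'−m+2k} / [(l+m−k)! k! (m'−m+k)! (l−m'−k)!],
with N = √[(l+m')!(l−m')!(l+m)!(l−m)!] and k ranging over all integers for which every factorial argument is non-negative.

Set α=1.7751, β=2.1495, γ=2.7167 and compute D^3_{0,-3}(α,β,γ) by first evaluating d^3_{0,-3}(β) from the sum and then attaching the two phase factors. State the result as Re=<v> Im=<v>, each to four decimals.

D^3_{0,-3}(1.7751,2.1495,2.7167) = e^{-i·0·1.7751}·d^3_{0,-3}(2.1495)·e^{-i·-3·2.7167}. Compute d first:
c=cos(2.1495/2)=0.475952, s=sin(2.1495/2)=0.879471; N=√[6·6·1·720]=160.996894
k: max(0,(-3)−(0))=0 … min(3+(-3),3−(0))=0
  k=0: (−1)^3·160.9969/(36)·0.4760^3·0.8795^3 = -0.327997
d^3_{0,-3}(2.1495) = -0.327997
D = (+1.000000+0.000000i)·(-0.327997)·(-0.291810+0.956476i) = +0.095713-0.313721i

Re=0.0957 Im=-0.3137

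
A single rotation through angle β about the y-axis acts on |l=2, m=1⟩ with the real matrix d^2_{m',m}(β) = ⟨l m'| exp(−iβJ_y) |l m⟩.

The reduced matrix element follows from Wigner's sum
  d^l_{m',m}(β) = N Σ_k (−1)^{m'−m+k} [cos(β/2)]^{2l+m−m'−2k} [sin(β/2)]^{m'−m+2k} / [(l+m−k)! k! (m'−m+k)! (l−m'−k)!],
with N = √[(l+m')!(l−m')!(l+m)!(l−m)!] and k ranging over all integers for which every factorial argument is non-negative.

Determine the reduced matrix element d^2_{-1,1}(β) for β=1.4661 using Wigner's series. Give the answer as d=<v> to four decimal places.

d=0.5413

d^2_{-1,1}(β=1.4661) via Wigner's sum:
With c≡cos(β/2)=0.743137 and s≡sin(β/2)=0.669139, N=[1·6·6·1]^{1/2}=6.000000
Admissible k: 2..3 (factorial args all ≥0)
  k=2: (−1)^0·6.0000/(2)·0.7431^2·0.6691^2 = +0.741809
  k=3: (−1)^1·6.0000/(6)·0.7431^0·0.6691^4 = -0.200478
d^2_{-1,1}(1.4661) = +0.741809 -0.200478 = +0.541331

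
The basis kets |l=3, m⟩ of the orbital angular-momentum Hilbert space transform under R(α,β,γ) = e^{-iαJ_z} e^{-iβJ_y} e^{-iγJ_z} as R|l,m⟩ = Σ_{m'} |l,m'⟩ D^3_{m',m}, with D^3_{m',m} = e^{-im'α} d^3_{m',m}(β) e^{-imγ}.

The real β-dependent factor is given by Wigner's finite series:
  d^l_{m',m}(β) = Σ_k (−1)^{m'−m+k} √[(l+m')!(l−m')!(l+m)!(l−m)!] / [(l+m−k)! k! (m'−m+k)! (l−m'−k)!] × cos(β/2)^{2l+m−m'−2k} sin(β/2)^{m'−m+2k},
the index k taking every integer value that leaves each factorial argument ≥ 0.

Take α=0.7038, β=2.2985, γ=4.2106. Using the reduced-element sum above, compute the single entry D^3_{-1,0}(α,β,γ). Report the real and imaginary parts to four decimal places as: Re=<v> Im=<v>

First d^3_{-1,0}(β=2.2985), then the phase factors e^{-i(-1)α} and e^{-i(0)γ}:
c=cos(2.2985/2)=0.409172, s=sin(2.2985/2)=0.912457; N=√[2·24·6·6]=41.569219
Admissible k: 1..3 (factorial args all ≥0)
  k=1: (−1)^0·41.5692/(12)·0.4092^5·0.9125^1 = +0.036252
  k=2: (−1)^1·41.5692/(4)·0.4092^3·0.9125^3 = -0.540838
  k=3: (−1)^2·41.5692/(12)·0.4092^1·0.9125^5 = +0.896518
d^3_{-1,0}(2.2985) = +0.036252 -0.540838 +0.896518 = +0.391933
Phases: e^{-i·(-1)·0.7038}=+0.762389+0.647119i, e^{-i·(0)·4.2106}=+1.000000+0.000000i ⇒ D=+0.298805+0.253627i

Re=0.2988 Im=0.2536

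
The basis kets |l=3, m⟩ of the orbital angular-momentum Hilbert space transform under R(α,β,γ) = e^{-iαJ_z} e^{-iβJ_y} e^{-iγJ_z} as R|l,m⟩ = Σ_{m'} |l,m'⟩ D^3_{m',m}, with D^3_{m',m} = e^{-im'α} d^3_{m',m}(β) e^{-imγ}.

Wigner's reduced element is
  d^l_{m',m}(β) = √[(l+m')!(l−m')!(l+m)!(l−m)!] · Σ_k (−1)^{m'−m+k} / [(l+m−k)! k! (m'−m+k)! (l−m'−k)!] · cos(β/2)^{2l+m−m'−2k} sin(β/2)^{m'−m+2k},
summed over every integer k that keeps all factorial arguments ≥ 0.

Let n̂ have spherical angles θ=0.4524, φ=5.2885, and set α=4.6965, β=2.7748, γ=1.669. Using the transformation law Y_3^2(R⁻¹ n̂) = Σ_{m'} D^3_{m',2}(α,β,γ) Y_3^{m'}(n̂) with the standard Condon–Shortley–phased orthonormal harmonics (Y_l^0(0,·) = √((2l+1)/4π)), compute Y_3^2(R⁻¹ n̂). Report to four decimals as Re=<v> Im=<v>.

Need the full column D^3_{m',2} for m'=−3..3 at α=4.6965, β=2.7748, γ=1.669.
cos(β/2)=0.182370, sin(β/2)=0.983230
d^3_{-3,2}: single k=5 term ⇒ +0.410492;  D = -0.099199-0.398325i
d^3_{-2,2}: k∈[4..5] ⇒ +0.155417 -0.903505 = -0.748089;  D = -0.728697+0.169225i
d^3_{-1,2}: k∈[3..4] ⇒ +0.036463 -0.529943 = -0.493479;  D = -0.103979-0.482401i
d^3_{0,2}: k∈[2..3] ⇒ +0.005857 -0.170250 = -0.164393;  D = +0.161233-0.032081i
d^3_{1,2}: k∈[1..2] ⇒ +0.000627 -0.036463 = -0.035836;  D = +0.006434+0.035254i
d^3_{2,2}: k∈[0..1] ⇒ +0.000037 -0.005347 = -0.005310;  D = -0.005238+0.000870i
d^3_{3,2}: single k=0 term ⇒ -0.000486;  D = -0.000072-0.000480i
Y_3^{m'}(θ=0.4524,φ=5.2885) and Σ D·Y over m':
  (-0.0992-0.3983i)·(-0.0344+0.0055i)  (-0.7287+0.1692i)·(-0.0714+0.1605i)  (-0.1040-0.4824i)·(+0.2343+0.3607i)  (+0.1612-0.0321i)·(+0.3506+0.0000i)  (+0.0064+0.0353i)·(-0.2343+0.3607i)  (-0.0052+0.0009i)·(-0.0714-0.1605i)  (-0.0001-0.0005i)·(+0.0344+0.0055i)
Y_3^2(R⁻¹ n̂) = +0.222908-0.282811i

Re=0.2229 Im=-0.2828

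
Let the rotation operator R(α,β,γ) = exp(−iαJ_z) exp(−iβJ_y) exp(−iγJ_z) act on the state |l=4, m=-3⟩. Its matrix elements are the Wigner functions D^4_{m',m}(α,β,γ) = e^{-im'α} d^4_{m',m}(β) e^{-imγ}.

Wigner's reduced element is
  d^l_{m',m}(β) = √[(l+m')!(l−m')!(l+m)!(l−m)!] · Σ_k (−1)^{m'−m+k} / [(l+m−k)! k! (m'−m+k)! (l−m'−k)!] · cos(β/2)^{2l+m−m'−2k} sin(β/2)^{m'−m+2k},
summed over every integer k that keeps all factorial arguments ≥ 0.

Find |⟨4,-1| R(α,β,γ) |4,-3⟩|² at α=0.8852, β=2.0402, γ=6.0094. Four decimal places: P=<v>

P=0.1638

Split into d^4_{-1,-3}(β=2.0402) × two z-phases.
Half-angle: c=0.523281, s=0.852160. N=√(6·120·1·5040)=1904.940944
k∈{0,1} keeps every argument non-negative
  k=0: (−1)^2·1904.9409/(240)·0.5233^6·0.8522^2 = +0.118337
  k=1: (−1)^3·1904.9409/(144)·0.5233^4·0.8522^4 = -0.523050
d^4_{-1,-3}(2.0402) = +0.118337 -0.523050 = -0.404713
|D^4_{-1,-3}|² = |d^4_{-1,-3}(β)|² = (-0.404713)² = 0.163793 (the z-rotation phases have unit modulus)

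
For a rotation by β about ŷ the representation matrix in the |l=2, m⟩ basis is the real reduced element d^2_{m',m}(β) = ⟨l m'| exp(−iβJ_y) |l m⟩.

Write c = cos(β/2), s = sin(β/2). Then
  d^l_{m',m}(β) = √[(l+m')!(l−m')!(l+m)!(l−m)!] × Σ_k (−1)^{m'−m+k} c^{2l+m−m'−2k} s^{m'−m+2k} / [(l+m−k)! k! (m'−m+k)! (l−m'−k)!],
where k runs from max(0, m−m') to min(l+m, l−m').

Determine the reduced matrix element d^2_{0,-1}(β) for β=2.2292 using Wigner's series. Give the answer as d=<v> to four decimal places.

d^2_{0,-1}(β=2.2292) via Wigner's sum:
With c≡cos(β/2)=0.440537 and s≡sin(β/2)=0.897735, N=[2·2·1·6]^{1/2}=4.898979
k: max(0,(-1)−(0))=0 … min(2+(-1),2−(0))=1
  k=0: (−1)^1·4.8990/(2)·0.4405^3·0.8977^1 = -0.188005
  k=1: (−1)^2·4.8990/(2)·0.4405^1·0.8977^3 = +0.780731
d^2_{0,-1}(2.2292) = -0.188005 +0.780731 = +0.592726

d=0.5927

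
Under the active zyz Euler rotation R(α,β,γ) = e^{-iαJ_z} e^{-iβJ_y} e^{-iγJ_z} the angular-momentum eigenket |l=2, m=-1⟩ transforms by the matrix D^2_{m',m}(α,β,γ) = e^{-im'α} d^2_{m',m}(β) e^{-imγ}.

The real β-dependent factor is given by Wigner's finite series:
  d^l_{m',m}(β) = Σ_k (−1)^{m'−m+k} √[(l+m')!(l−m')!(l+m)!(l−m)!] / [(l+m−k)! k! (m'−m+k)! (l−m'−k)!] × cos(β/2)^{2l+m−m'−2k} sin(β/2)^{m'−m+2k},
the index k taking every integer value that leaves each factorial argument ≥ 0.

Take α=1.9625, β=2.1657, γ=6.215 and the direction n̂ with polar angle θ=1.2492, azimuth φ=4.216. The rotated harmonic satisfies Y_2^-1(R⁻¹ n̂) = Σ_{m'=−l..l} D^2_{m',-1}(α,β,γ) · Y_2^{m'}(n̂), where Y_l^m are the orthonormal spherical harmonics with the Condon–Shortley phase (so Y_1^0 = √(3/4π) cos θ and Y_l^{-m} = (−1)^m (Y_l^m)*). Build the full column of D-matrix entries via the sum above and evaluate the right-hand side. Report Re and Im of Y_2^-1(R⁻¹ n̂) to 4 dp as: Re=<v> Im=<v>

Re=-0.0121 Im=0.3844

Need the full column D^2_{m',-1} for m'=−2..2 at α=1.9625, β=2.1657, γ=6.215.
cos(β/2)=0.468813, sin(β/2)=0.883298
d^2_{-2,-1}: single k=1 term ⇒ +0.182027;  D = -0.137421-0.119371i
d^2_{-1,-1}: k∈[0..1] ⇒ +0.048306 -0.514440 = -0.466134;  D = +0.148186-0.441952i
d^2_{0,-1}: k∈[0..1] ⇒ -0.222937 +0.791400 = +0.568464;  D = +0.567143-0.038731i
d^2_{1,-1}: k∈[0..1] ⇒ +0.514440 -0.608735 = -0.094295;  D = +0.041853+0.084498i
d^2_{2,-1}: single k=0 term ⇒ -0.646176;  D = +0.425691-0.486138i
Y_2^{m'}(θ=1.2492,φ=4.216) and Σ D·Y over m':
  (-0.1374-0.1194i)·(-0.1900-0.2912i)  (+0.1482-0.4420i)·(-0.1103+0.2037i)  (+0.5671-0.0387i)·(-0.2209+0.0000i)  (+0.0419+0.0845i)·(+0.1103+0.2037i)  (+0.4257-0.4861i)·(-0.1900+0.2912i)
Y_2^-1(R⁻¹ n̂) = -0.012133+0.384353i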